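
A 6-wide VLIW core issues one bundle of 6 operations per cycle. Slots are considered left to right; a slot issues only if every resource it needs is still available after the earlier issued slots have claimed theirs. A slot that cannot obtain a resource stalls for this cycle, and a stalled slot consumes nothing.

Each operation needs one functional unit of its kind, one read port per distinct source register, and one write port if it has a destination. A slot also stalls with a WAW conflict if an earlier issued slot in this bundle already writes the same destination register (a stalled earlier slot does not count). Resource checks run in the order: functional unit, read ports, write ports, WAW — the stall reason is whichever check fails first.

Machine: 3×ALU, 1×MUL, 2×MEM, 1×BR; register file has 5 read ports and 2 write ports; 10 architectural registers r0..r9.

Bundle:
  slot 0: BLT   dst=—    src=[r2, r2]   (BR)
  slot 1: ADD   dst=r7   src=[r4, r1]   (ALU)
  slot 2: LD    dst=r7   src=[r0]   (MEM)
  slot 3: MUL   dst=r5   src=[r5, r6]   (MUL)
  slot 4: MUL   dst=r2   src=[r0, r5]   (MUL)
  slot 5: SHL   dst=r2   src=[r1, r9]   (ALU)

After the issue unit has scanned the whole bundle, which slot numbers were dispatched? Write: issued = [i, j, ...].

issued = [0, 1, 3]

[0] BR needs rd=1 wr=0: ok; after: ALU=3 MUL=1 MEM=2 BR=0, R=4, W=2
[1] ALU needs rd=2 wr=1: ok; after: ALU=2 MUL=1 MEM=2 BR=0, R=2, W=1
[2] MEM needs rd=1 wr=1: WAW; after: ALU=2 MUL=1 MEM=2 BR=0, R=2, W=1
[3] MUL needs rd=2 wr=1: ok; after: ALU=2 MUL=0 MEM=2 BR=0, R=0, W=0
[4] MUL needs rd=2 wr=1: FU; after: ALU=2 MUL=0 MEM=2 BR=0, R=0, W=0
[5] ALU needs rd=2 wr=1: RD_PORT; after: ALU=2 MUL=0 MEM=2 BR=0, R=0, W=0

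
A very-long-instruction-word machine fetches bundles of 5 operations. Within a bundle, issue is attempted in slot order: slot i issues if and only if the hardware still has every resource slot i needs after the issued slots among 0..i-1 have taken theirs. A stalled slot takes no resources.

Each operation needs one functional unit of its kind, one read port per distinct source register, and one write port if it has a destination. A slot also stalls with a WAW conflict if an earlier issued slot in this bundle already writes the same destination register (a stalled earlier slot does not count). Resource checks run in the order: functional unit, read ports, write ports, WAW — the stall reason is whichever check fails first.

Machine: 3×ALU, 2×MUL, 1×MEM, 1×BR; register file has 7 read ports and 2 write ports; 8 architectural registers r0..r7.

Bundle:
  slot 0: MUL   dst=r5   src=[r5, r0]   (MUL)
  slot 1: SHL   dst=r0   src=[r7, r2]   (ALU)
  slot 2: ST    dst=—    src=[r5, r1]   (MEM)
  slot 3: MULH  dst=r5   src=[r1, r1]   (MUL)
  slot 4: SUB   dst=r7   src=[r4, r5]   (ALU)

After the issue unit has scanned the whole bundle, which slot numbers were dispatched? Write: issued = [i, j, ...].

#0 MUL src=r5,r0 dispatched  <A:3 Mu:1 Ld:1 B:1 rd:5 wr:1>
#1 ALU src=r7,r2 dispatched  <A:2 Mu:1 Ld:1 B:1 rd:3 wr:0>
#2 MEM src=r5,r1 dispatched  <A:2 Mu:1 Ld:0 B:1 rd:1 wr:0>
#3 MUL src=r1,r1 held:WR_PORT  <A:2 Mu:1 Ld:0 B:1 rd:1 wr:0>
#4 ALU src=r4,r5 held:RD_PORT  <A:2 Mu:1 Ld:0 B:1 rd:1 wr:0>

issued = [0, 1, 2]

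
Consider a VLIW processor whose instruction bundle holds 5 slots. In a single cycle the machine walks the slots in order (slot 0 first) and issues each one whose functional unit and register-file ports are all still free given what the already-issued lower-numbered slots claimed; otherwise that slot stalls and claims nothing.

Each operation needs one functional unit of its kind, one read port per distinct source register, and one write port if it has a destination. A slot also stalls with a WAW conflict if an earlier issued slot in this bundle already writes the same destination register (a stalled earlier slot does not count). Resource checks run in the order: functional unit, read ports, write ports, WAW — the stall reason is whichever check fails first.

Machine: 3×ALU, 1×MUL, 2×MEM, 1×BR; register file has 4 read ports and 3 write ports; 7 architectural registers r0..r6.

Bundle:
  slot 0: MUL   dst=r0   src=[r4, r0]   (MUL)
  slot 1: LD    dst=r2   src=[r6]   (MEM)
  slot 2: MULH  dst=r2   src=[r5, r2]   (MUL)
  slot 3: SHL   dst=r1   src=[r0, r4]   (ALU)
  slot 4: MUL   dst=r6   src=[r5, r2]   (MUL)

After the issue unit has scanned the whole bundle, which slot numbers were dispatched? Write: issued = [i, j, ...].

issued = [0, 1]

  0. MUL→r0 ⇒ go  {3A/0Mu/2Ld/1B | 2r 2w}
  1. MEM→r2 ⇒ go  {3A/0Mu/1Ld/1B | 1r 1w}
  2. MUL→r2 ⇒ no(FU)  {3A/0Mu/1Ld/1B | 1r 1w}
  3. ALU→r1 ⇒ no(RD_PORT)  {3A/0Mu/1Ld/1B | 1r 1w}
  4. MUL→r6 ⇒ no(FU)  {3A/0Mu/1Ld/1B | 1r 1w}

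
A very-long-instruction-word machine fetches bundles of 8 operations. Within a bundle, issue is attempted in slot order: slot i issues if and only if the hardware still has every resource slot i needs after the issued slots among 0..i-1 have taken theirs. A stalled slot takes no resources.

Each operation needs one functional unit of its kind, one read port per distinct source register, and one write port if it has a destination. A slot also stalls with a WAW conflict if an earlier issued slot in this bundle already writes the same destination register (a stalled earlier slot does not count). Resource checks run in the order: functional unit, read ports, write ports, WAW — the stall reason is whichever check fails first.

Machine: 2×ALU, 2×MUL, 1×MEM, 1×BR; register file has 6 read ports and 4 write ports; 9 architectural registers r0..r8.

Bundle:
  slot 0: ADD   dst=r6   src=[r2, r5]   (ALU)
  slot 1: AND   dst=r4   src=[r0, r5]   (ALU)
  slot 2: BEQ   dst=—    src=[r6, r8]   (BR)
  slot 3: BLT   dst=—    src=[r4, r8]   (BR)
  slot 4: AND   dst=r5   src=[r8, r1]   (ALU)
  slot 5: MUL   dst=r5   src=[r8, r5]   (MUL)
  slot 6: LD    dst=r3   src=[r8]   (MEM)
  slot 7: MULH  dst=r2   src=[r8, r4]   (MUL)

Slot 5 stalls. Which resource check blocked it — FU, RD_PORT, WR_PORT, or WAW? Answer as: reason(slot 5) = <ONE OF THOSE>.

reason(slot 5) = RD_PORT

(0) want 1×ALU +2rd +1wr — yes → AL1|MU2|ME1|BR1|rd4|wr3
(1) want 1×ALU +2rd +1wr — yes → AL0|MU2|ME1|BR1|rd2|wr2
(2) want 1×BR +2rd +0wr — yes → AL0|MU2|ME1|BR0|rd0|wr2
(3) want 1×BR +2rd +0wr — FU → AL0|MU2|ME1|BR0|rd0|wr2
(4) want 1×ALU +2rd +1wr — FU → AL0|MU2|ME1|BR0|rd0|wr2
(5) want 1×MUL +2rd +1wr — RD_PORT → AL0|MU2|ME1|BR0|rd0|wr2
(6) want 1×MEM +1rd +1wr — RD_PORT → AL0|MU2|ME1|BR0|rd0|wr2
(7) want 1×MUL +2rd +1wr — RD_PORT → AL0|MU2|ME1|BR0|rd0|wr2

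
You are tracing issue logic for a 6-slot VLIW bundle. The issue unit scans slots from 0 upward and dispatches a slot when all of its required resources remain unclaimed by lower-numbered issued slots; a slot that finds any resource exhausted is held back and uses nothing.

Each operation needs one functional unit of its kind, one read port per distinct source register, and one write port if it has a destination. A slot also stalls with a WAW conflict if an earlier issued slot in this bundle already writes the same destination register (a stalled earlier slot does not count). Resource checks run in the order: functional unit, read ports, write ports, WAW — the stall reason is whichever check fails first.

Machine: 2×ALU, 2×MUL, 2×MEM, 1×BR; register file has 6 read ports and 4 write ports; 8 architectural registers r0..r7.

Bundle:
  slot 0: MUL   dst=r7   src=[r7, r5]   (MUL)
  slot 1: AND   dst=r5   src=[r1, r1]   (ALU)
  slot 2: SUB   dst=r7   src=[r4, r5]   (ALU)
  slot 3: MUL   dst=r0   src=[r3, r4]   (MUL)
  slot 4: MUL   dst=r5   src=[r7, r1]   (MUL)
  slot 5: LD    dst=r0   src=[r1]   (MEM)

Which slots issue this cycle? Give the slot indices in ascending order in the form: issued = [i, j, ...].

#0 MUL src=r7,r5 dispatched  <A:2 Mu:1 Ld:2 B:1 rd:4 wr:3>
#1 ALU src=r1,r1 dispatched  <A:1 Mu:1 Ld:2 B:1 rd:3 wr:2>
#2 ALU src=r4,r5 held:WAW  <A:1 Mu:1 Ld:2 B:1 rd:3 wr:2>
#3 MUL src=r3,r4 dispatched  <A:1 Mu:0 Ld:2 B:1 rd:1 wr:1>
#4 MUL src=r7,r1 held:FU  <A:1 Mu:0 Ld:2 B:1 rd:1 wr:1>
#5 MEM src=r1 held:WAW  <A:1 Mu:0 Ld:2 B:1 rd:1 wr:1>

issued = [0, 1, 3]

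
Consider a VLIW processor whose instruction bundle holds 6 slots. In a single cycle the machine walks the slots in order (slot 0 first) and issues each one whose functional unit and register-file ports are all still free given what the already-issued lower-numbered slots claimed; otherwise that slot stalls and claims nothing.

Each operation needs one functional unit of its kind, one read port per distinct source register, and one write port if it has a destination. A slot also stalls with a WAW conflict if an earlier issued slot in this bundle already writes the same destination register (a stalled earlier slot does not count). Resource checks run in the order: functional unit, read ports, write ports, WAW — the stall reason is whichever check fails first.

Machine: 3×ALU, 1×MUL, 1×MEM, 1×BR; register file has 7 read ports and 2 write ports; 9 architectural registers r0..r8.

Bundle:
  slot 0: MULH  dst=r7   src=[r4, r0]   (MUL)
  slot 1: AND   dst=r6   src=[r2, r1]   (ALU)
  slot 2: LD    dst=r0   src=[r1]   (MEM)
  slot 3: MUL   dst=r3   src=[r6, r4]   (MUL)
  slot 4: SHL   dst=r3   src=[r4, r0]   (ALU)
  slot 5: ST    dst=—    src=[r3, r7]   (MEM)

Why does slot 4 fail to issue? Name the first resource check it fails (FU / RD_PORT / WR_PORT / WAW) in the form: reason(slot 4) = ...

reason(slot 4) = WR_PORT

(0) want 1×MUL +2rd +1wr — yes → AL3|MU0|ME1|BR1|rd5|wr1
(1) want 1×ALU +2rd +1wr — yes → AL2|MU0|ME1|BR1|rd3|wr0
(2) want 1×MEM +1rd +1wr — WR_PORT → AL2|MU0|ME1|BR1|rd3|wr0
(3) want 1×MUL +2rd +1wr — FU → AL2|MU0|ME1|BR1|rd3|wr0
(4) want 1×ALU +2rd +1wr — WR_PORT → AL2|MU0|ME1|BR1|rd3|wr0
(5) want 1×MEM +2rd +0wr — yes → AL2|MU0|ME0|BR1|rd1|wr0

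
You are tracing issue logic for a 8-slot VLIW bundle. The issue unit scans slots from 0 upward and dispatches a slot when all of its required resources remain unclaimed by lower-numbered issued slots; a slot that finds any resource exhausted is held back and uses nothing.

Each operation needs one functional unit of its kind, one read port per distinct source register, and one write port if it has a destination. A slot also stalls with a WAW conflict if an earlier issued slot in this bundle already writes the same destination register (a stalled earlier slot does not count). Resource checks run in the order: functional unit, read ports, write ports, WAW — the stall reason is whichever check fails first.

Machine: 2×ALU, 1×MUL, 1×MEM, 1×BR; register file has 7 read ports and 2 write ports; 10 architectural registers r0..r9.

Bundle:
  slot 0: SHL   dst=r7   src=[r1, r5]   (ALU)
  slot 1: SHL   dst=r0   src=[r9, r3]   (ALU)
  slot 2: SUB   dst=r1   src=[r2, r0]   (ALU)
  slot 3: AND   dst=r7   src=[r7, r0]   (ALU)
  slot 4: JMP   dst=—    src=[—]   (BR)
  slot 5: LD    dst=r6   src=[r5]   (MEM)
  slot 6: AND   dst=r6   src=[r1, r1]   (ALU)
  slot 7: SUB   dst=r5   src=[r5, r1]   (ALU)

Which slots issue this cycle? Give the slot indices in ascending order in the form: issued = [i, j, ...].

issued = [0, 1, 4]

  0. ALU→r7 ⇒ go  {1A/1Mu/1Ld/1B | 5r 1w}
  1. ALU→r0 ⇒ go  {0A/1Mu/1Ld/1B | 3r 0w}
  2. ALU→r1 ⇒ no(FU)  {0A/1Mu/1Ld/1B | 3r 0w}
  3. ALU→r7 ⇒ no(FU)  {0A/1Mu/1Ld/1B | 3r 0w}
  4. BR ⇒ go  {0A/1Mu/1Ld/0B | 3r 0w}
  5. MEM→r6 ⇒ no(WR_PORT)  {0A/1Mu/1Ld/0B | 3r 0w}
  6. ALU→r6 ⇒ no(FU)  {0A/1Mu/1Ld/0B | 3r 0w}
  7. ALU→r5 ⇒ no(FU)  {0A/1Mu/1Ld/0B | 3r 0w}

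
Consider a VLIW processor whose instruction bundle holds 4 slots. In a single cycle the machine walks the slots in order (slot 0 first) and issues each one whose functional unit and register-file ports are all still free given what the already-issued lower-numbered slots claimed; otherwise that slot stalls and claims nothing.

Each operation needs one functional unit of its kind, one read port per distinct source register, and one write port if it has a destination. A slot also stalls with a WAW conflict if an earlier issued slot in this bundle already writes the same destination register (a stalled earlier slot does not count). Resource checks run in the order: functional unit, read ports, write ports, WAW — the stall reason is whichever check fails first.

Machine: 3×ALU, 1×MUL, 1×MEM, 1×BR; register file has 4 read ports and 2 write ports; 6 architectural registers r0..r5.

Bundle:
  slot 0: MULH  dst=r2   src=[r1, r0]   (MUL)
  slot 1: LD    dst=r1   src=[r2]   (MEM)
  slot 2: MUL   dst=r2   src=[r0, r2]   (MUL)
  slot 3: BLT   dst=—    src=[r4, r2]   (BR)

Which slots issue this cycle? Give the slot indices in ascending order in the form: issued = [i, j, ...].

issued = [0, 1]

[0] MUL needs rd=2 wr=1: ok; after: ALU=3 MUL=0 MEM=1 BR=1, R=2, W=1
[1] MEM needs rd=1 wr=1: ok; after: ALU=3 MUL=0 MEM=0 BR=1, R=1, W=0
[2] MUL needs rd=2 wr=1: FU; after: ALU=3 MUL=0 MEM=0 BR=1, R=1, W=0
[3] BR needs rd=2 wr=0: RD_PORT; after: ALU=3 MUL=0 MEM=0 BR=1, R=1, W=0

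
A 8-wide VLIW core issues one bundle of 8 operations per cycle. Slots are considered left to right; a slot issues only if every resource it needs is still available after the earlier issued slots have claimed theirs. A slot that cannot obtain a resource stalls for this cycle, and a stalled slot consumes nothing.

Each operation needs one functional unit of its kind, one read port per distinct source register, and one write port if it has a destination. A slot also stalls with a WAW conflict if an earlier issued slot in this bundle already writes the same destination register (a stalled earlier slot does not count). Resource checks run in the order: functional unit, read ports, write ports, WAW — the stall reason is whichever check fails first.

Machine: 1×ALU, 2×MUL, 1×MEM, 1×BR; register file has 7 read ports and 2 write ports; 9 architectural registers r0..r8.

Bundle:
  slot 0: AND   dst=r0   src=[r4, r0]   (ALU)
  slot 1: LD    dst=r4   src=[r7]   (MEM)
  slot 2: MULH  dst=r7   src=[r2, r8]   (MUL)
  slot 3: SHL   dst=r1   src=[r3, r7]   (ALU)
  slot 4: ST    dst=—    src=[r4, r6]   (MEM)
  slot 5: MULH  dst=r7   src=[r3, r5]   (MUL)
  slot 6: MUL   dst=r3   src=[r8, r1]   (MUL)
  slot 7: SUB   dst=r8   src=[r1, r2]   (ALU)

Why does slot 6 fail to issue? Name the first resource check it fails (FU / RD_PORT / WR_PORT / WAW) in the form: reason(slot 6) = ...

(0) want 1×ALU +2rd +1wr — yes → AL0|MU2|ME1|BR1|rd5|wr1
(1) want 1×MEM +1rd +1wr — yes → AL0|MU2|ME0|BR1|rd4|wr0
(2) want 1×MUL +2rd +1wr — WR_PORT → AL0|MU2|ME0|BR1|rd4|wr0
(3) want 1×ALU +2rd +1wr — FU → AL0|MU2|ME0|BR1|rd4|wr0
(4) want 1×MEM +2rd +0wr — FU → AL0|MU2|ME0|BR1|rd4|wr0
(5) want 1×MUL +2rd +1wr — WR_PORT → AL0|MU2|ME0|BR1|rd4|wr0
(6) want 1×MUL +2rd +1wr — WR_PORT → AL0|MU2|ME0|BR1|rd4|wr0
(7) want 1×ALU +2rd +1wr — FU → AL0|MU2|ME0|BR1|rd4|wr0

reason(slot 6) = WR_PORT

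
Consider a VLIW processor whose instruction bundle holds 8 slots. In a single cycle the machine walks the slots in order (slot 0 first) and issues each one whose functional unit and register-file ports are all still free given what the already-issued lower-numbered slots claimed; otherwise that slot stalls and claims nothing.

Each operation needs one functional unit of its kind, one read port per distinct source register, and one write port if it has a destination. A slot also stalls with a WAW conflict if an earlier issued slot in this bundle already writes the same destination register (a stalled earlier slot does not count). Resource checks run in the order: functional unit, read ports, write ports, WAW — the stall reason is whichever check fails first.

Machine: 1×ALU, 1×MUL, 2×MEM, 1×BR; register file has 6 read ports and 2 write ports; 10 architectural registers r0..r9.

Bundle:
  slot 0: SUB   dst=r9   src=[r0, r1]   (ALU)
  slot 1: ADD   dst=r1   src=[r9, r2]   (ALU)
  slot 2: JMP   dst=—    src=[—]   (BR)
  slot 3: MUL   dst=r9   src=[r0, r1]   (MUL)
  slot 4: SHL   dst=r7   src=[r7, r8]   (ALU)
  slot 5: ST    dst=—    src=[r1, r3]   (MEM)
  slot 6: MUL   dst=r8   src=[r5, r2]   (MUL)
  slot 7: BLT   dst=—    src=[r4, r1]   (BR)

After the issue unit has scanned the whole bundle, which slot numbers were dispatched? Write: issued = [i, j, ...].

slot 0 (ALU): ISSUE — free A0,Mu1,Ld2,B1 rp4 wp1
slot 1 (ALU): stall FU — free A0,Mu1,Ld2,B1 rp4 wp1
slot 2 (BR): ISSUE — free A0,Mu1,Ld2,B0 rp4 wp1
slot 3 (MUL): stall WAW — free A0,Mu1,Ld2,B0 rp4 wp1
slot 4 (ALU): stall FU — free A0,Mu1,Ld2,B0 rp4 wp1
slot 5 (MEM): ISSUE — free A0,Mu1,Ld1,B0 rp2 wp1
slot 6 (MUL): ISSUE — free A0,Mu0,Ld1,B0 rp0 wp0
slot 7 (BR): stall FU — free A0,Mu0,Ld1,B0 rp0 wp0

issued = [0, 2, 5, 6]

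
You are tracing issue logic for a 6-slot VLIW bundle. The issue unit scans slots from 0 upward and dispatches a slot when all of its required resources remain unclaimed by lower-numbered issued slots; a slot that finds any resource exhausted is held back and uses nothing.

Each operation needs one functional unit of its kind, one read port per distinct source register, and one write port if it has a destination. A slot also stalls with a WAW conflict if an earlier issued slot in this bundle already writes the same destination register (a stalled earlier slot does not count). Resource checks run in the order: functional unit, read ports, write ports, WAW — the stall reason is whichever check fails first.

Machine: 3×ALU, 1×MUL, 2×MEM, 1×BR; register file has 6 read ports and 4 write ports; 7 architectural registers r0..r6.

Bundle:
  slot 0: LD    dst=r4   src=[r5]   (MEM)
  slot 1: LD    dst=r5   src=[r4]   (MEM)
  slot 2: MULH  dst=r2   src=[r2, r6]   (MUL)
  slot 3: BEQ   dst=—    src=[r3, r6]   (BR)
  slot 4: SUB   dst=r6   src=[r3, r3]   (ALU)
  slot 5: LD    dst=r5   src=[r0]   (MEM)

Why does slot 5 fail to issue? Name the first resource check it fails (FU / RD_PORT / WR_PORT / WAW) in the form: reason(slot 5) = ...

  0. MEM→r4 ⇒ go  {3A/1Mu/1Ld/1B | 5r 3w}
  1. MEM→r5 ⇒ go  {3A/1Mu/0Ld/1B | 4r 2w}
  2. MUL→r2 ⇒ go  {3A/0Mu/0Ld/1B | 2r 1w}
  3. BR ⇒ go  {3A/0Mu/0Ld/0B | 0r 1w}
  4. ALU→r6 ⇒ no(RD_PORT)  {3A/0Mu/0Ld/0B | 0r 1w}
  5. MEM→r5 ⇒ no(FU)  {3A/0Mu/0Ld/0B | 0r 1w}

reason(slot 5) = FU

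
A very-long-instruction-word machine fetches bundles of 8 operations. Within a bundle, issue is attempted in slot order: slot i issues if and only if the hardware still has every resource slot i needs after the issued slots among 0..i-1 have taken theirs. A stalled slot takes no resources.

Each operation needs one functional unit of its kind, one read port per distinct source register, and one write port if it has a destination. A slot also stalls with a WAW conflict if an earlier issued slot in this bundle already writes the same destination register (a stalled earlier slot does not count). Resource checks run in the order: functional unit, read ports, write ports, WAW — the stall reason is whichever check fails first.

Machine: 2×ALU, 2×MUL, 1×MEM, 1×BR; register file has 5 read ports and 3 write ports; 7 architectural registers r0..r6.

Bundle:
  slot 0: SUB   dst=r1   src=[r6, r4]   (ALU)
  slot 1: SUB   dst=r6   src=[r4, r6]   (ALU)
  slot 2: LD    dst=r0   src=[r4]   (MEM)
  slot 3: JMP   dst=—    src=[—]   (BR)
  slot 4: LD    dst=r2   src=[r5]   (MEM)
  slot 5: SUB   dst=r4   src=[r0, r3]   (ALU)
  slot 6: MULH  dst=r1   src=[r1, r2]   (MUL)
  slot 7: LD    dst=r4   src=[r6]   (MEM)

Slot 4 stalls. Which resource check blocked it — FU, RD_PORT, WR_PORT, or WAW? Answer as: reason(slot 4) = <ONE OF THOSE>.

reason(slot 4) = FU

slot 0 (ALU): ISSUE — free A1,Mu2,Ld1,B1 rp3 wp2
slot 1 (ALU): ISSUE — free A0,Mu2,Ld1,B1 rp1 wp1
slot 2 (MEM): ISSUE — free A0,Mu2,Ld0,B1 rp0 wp0
slot 3 (BR): ISSUE — free A0,Mu2,Ld0,B0 rp0 wp0
slot 4 (MEM): stall FU — free A0,Mu2,Ld0,B0 rp0 wp0
slot 5 (ALU): stall FU — free A0,Mu2,Ld0,B0 rp0 wp0
slot 6 (MUL): stall RD_PORT — free A0,Mu2,Ld0,B0 rp0 wp0
slot 7 (MEM): stall FU — free A0,Mu2,Ld0,B0 rp0 wp0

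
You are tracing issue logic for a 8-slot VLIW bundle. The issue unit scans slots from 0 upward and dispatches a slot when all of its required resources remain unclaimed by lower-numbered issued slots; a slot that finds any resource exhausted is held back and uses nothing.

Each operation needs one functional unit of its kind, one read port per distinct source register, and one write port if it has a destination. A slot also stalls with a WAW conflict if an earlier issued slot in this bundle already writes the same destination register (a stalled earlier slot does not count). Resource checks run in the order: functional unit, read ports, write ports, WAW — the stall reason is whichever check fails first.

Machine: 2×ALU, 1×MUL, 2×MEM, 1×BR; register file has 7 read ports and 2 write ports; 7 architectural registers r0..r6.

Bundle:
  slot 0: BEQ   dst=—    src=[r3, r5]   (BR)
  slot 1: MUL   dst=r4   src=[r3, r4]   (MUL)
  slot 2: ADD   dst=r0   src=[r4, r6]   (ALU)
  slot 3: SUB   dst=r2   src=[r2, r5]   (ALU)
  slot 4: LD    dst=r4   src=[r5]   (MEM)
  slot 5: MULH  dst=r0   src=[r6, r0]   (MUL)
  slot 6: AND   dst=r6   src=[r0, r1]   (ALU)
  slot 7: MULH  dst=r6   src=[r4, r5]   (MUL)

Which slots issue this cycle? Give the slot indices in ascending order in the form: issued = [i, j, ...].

slot 0 (BR): ISSUE — free A2,Mu1,Ld2,B0 rp5 wp2
slot 1 (MUL): ISSUE — free A2,Mu0,Ld2,B0 rp3 wp1
slot 2 (ALU): ISSUE — free A1,Mu0,Ld2,B0 rp1 wp0
slot 3 (ALU): stall RD_PORT — free A1,Mu0,Ld2,B0 rp1 wp0
slot 4 (MEM): stall WR_PORT — free A1,Mu0,Ld2,B0 rp1 wp0
slot 5 (MUL): stall FU — free A1,Mu0,Ld2,B0 rp1 wp0
slot 6 (ALU): stall RD_PORT — free A1,Mu0,Ld2,B0 rp1 wp0
slot 7 (MUL): stall FU — free A1,Mu0,Ld2,B0 rp1 wp0

issued = [0, 1, 2]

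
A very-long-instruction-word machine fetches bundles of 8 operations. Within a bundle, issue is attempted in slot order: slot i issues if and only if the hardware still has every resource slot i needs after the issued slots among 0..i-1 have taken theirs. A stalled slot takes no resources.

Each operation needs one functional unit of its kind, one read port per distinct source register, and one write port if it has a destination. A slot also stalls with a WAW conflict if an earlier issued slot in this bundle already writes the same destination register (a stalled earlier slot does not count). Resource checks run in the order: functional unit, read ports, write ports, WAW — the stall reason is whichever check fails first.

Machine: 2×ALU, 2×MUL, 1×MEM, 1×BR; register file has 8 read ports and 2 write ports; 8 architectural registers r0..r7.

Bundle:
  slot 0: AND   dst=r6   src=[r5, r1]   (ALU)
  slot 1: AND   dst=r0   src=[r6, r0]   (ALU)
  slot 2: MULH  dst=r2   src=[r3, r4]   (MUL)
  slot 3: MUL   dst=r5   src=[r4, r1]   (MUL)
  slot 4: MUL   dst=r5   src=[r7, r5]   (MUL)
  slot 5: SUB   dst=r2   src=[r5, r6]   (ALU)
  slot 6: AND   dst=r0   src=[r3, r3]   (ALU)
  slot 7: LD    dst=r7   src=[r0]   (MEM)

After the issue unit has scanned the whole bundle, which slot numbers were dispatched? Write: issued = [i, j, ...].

#0 ALU src=r5,r1 dispatched  <A:1 Mu:2 Ld:1 B:1 rd:6 wr:1>
#1 ALU src=r6,r0 dispatched  <A:0 Mu:2 Ld:1 B:1 rd:4 wr:0>
#2 MUL src=r3,r4 held:WR_PORT  <A:0 Mu:2 Ld:1 B:1 rd:4 wr:0>
#3 MUL src=r4,r1 held:WR_PORT  <A:0 Mu:2 Ld:1 B:1 rd:4 wr:0>
#4 MUL src=r7,r5 held:WR_PORT  <A:0 Mu:2 Ld:1 B:1 rd:4 wr:0>
#5 ALU src=r5,r6 held:FU  <A:0 Mu:2 Ld:1 B:1 rd:4 wr:0>
#6 ALU src=r3,r3 held:FU  <A:0 Mu:2 Ld:1 B:1 rd:4 wr:0>
#7 MEM src=r0 held:WR_PORT  <A:0 Mu:2 Ld:1 B:1 rd:4 wr:0>

issued = [0, 1]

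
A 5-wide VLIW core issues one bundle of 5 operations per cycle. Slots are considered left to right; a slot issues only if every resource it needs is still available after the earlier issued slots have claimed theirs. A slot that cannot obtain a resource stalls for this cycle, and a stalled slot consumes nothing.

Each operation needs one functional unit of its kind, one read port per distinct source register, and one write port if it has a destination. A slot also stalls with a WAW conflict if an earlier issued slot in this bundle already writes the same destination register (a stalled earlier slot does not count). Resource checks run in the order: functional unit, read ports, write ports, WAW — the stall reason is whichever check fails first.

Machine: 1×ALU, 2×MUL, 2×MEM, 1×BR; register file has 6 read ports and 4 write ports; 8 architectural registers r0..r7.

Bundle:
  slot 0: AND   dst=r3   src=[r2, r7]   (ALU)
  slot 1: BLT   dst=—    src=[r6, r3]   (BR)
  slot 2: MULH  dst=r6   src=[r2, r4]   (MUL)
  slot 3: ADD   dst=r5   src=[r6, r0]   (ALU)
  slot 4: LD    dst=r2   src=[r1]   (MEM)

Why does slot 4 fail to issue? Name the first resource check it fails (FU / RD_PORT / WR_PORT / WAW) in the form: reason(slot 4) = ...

reason(slot 4) = RD_PORT

slot 0 (ALU): ISSUE — free A0,Mu2,Ld2,B1 rp4 wp3
slot 1 (BR): ISSUE — free A0,Mu2,Ld2,B0 rp2 wp3
slot 2 (MUL): ISSUE — free A0,Mu1,Ld2,B0 rp0 wp2
slot 3 (ALU): stall FU — free A0,Mu1,Ld2,B0 rp0 wp2
slot 4 (MEM): stall RD_PORT — free A0,Mu1,Ld2,B0 rp0 wp2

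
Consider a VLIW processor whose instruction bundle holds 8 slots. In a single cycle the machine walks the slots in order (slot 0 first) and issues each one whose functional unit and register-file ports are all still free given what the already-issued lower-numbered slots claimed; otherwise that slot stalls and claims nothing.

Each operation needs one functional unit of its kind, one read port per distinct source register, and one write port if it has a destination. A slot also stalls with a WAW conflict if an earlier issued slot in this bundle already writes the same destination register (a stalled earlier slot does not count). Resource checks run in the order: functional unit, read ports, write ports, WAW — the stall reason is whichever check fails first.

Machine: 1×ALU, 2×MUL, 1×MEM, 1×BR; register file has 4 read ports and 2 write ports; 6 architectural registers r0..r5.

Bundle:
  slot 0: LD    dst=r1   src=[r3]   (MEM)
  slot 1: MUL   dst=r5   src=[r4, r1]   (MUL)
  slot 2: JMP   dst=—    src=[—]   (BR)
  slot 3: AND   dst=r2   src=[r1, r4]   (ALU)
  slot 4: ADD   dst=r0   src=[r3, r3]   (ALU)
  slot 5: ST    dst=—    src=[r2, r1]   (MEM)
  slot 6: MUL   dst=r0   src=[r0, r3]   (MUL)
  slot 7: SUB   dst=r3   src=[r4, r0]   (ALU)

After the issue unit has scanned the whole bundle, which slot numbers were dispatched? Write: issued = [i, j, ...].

issued = [0, 1, 2]

  0. MEM→r1 ⇒ go  {1A/2Mu/0Ld/1B | 3r 1w}
  1. MUL→r5 ⇒ go  {1A/1Mu/0Ld/1B | 1r 0w}
  2. BR ⇒ go  {1A/1Mu/0Ld/0B | 1r 0w}
  3. ALU→r2 ⇒ no(RD_PORT)  {1A/1Mu/0Ld/0B | 1r 0w}
  4. ALU→r0 ⇒ no(WR_PORT)  {1A/1Mu/0Ld/0B | 1r 0w}
  5. MEM ⇒ no(FU)  {1A/1Mu/0Ld/0B | 1r 0w}
  6. MUL→r0 ⇒ no(RD_PORT)  {1A/1Mu/0Ld/0B | 1r 0w}
  7. ALU→r3 ⇒ no(RD_PORT)  {1A/1Mu/0Ld/0B | 1r 0w}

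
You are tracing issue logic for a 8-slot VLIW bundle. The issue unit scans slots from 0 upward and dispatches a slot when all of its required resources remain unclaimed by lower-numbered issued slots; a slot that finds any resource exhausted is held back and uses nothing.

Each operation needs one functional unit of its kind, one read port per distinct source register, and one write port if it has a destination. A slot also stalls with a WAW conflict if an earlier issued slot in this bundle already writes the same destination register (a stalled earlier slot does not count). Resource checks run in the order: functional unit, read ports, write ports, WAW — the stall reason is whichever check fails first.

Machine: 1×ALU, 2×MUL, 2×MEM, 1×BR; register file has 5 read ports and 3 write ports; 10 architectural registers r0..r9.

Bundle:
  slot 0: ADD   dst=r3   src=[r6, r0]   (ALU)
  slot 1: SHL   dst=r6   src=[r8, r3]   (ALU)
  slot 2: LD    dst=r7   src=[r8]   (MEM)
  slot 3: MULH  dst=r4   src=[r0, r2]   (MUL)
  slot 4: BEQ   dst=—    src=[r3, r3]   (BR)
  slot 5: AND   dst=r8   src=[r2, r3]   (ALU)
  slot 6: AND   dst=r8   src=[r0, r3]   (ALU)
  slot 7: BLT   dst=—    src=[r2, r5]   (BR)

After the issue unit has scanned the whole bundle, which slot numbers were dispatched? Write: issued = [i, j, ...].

[0] ALU needs rd=2 wr=1: ok; after: ALU=0 MUL=2 MEM=2 BR=1, R=3, W=2
[1] ALU needs rd=2 wr=1: FU; after: ALU=0 MUL=2 MEM=2 BR=1, R=3, W=2
[2] MEM needs rd=1 wr=1: ok; after: ALU=0 MUL=2 MEM=1 BR=1, R=2, W=1
[3] MUL needs rd=2 wr=1: ok; after: ALU=0 MUL=1 MEM=1 BR=1, R=0, W=0
[4] BR needs rd=1 wr=0: RD_PORT; after: ALU=0 MUL=1 MEM=1 BR=1, R=0, W=0
[5] ALU needs rd=2 wr=1: FU; after: ALU=0 MUL=1 MEM=1 BR=1, R=0, W=0
[6] ALU needs rd=2 wr=1: FU; after: ALU=0 MUL=1 MEM=1 BR=1, R=0, W=0
[7] BR needs rd=2 wr=0: RD_PORT; after: ALU=0 MUL=1 MEM=1 BR=1, R=0, W=0

issued = [0, 2, 3]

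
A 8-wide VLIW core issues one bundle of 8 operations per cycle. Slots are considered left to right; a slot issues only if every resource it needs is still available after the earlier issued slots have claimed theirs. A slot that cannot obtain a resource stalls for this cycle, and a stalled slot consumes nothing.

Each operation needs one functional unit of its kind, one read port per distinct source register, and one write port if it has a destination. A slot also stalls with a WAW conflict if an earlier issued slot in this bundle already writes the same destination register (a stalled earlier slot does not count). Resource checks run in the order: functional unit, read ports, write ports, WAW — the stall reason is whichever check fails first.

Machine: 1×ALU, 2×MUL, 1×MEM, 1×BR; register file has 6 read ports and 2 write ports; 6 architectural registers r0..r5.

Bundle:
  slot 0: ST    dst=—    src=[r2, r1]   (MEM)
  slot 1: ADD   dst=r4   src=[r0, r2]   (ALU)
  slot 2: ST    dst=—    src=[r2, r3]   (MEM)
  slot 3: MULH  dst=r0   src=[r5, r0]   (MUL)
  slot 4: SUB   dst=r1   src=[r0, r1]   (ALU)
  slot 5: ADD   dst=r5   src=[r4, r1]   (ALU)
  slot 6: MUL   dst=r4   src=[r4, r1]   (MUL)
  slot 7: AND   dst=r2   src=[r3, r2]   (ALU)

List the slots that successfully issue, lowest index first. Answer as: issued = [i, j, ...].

#0 MEM src=r2,r1 dispatched  <A:1 Mu:2 Ld:0 B:1 rd:4 wr:2>
#1 ALU src=r0,r2 dispatched  <A:0 Mu:2 Ld:0 B:1 rd:2 wr:1>
#2 MEM src=r2,r3 held:FU  <A:0 Mu:2 Ld:0 B:1 rd:2 wr:1>
#3 MUL src=r5,r0 dispatched  <A:0 Mu:1 Ld:0 B:1 rd:0 wr:0>
#4 ALU src=r0,r1 held:FU  <A:0 Mu:1 Ld:0 B:1 rd:0 wr:0>
#5 ALU src=r4,r1 held:FU  <A:0 Mu:1 Ld:0 B:1 rd:0 wr:0>
#6 MUL src=r4,r1 held:RD_PORT  <A:0 Mu:1 Ld:0 B:1 rd:0 wr:0>
#7 ALU src=r3,r2 held:FU  <A:0 Mu:1 Ld:0 B:1 rd:0 wr:0>

issued = [0, 1, 3]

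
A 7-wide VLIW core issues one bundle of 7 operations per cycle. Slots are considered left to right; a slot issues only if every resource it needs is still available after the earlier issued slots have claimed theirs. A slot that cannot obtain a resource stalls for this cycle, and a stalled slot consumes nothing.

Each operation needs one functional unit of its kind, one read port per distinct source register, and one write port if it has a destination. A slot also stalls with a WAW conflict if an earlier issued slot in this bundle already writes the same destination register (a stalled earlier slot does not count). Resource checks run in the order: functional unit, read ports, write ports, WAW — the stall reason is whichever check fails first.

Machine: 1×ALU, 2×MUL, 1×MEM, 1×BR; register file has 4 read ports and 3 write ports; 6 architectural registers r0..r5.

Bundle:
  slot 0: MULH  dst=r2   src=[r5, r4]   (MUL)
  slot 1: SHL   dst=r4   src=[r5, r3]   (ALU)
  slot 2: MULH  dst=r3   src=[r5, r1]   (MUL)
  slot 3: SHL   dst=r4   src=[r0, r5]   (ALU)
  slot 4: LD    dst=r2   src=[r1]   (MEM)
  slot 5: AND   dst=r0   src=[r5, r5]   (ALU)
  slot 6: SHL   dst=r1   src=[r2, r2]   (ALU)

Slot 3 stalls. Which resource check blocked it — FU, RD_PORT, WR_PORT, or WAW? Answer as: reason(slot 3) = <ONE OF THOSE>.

slot 0 (MUL): ISSUE — free A1,Mu1,Ld1,B1 rp2 wp2
slot 1 (ALU): ISSUE — free A0,Mu1,Ld1,B1 rp0 wp1
slot 2 (MUL): stall RD_PORT — free A0,Mu1,Ld1,B1 rp0 wp1
slot 3 (ALU): stall FU — free A0,Mu1,Ld1,B1 rp0 wp1
slot 4 (MEM): stall RD_PORT — free A0,Mu1,Ld1,B1 rp0 wp1
slot 5 (ALU): stall FU — free A0,Mu1,Ld1,B1 rp0 wp1
slot 6 (ALU): stall FU — free A0,Mu1,Ld1,B1 rp0 wp1

reason(slot 3) = FU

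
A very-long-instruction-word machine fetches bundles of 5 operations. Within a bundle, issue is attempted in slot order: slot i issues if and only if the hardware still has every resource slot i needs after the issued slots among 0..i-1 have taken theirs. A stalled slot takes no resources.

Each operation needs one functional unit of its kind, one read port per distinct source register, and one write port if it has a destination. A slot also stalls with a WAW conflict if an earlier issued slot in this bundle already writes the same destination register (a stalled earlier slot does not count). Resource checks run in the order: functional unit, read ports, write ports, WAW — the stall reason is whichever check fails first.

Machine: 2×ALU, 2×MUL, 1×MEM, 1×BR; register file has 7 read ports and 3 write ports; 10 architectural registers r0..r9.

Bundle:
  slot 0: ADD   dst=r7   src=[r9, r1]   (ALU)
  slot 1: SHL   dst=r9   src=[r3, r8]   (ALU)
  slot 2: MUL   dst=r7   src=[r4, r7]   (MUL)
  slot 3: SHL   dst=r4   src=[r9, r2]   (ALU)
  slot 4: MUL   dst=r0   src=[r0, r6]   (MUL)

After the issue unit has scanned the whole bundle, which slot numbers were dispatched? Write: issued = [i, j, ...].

issued = [0, 1, 4]

  0. ALU→r7 ⇒ go  {1A/2Mu/1Ld/1B | 5r 2w}
  1. ALU→r9 ⇒ go  {0A/2Mu/1Ld/1B | 3r 1w}
  2. MUL→r7 ⇒ no(WAW)  {0A/2Mu/1Ld/1B | 3r 1w}
  3. ALU→r4 ⇒ no(FU)  {0A/2Mu/1Ld/1B | 3r 1w}
  4. MUL→r0 ⇒ go  {0A/1Mu/1Ld/1B | 1r 0w}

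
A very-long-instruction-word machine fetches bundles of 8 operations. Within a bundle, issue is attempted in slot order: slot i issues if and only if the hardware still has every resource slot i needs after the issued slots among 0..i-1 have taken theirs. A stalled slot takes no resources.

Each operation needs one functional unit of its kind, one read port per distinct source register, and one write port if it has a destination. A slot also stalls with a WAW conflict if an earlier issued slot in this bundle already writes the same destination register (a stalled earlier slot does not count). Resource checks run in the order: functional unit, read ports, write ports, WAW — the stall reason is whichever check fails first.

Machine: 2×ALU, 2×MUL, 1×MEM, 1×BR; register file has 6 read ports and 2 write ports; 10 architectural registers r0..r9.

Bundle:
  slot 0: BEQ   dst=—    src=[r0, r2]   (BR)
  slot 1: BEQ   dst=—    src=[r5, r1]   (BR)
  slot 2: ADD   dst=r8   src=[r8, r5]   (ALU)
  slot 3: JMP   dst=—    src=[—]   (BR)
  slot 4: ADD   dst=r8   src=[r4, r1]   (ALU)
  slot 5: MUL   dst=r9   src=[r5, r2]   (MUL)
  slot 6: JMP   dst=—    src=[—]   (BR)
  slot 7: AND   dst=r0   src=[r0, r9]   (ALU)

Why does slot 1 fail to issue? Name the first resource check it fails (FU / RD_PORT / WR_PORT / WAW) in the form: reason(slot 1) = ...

#0 BR src=r0,r2 dispatched  <A:2 Mu:2 Ld:1 B:0 rd:4 wr:2>
#1 BR src=r5,r1 held:FU  <A:2 Mu:2 Ld:1 B:0 rd:4 wr:2>
#2 ALU src=r8,r5 dispatched  <A:1 Mu:2 Ld:1 B:0 rd:2 wr:1>
#3 BR src=- held:FU  <A:1 Mu:2 Ld:1 B:0 rd:2 wr:1>
#4 ALU src=r4,r1 held:WAW  <A:1 Mu:2 Ld:1 B:0 rd:2 wr:1>
#5 MUL src=r5,r2 dispatched  <A:1 Mu:1 Ld:1 B:0 rd:0 wr:0>
#6 BR src=- held:FU  <A:1 Mu:1 Ld:1 B:0 rd:0 wr:0>
#7 ALU src=r0,r9 held:RD_PORT  <A:1 Mu:1 Ld:1 B:0 rd:0 wr:0>

reason(slot 1) = FU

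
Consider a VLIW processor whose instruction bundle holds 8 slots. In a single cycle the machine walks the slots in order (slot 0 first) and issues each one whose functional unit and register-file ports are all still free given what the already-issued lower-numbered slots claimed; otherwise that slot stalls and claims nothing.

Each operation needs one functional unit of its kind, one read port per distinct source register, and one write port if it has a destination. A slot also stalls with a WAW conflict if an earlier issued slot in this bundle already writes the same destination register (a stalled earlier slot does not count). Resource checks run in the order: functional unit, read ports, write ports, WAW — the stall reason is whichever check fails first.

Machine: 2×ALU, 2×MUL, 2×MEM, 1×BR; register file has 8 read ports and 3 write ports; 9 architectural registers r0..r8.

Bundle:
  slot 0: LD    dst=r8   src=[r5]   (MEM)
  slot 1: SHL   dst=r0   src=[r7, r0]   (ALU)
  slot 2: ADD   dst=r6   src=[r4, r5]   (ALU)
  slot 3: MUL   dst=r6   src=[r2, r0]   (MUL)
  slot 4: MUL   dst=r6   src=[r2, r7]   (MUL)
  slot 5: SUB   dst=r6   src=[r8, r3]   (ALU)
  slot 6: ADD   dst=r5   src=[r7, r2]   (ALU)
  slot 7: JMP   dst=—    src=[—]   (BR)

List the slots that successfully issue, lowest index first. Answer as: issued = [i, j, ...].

issued = [0, 1, 2, 7]

[0] MEM needs rd=1 wr=1: ok; after: ALU=2 MUL=2 MEM=1 BR=1, R=7, W=2
[1] ALU needs rd=2 wr=1: ok; after: ALU=1 MUL=2 MEM=1 BR=1, R=5, W=1
[2] ALU needs rd=2 wr=1: ok; after: ALU=0 MUL=2 MEM=1 BR=1, R=3, W=0
[3] MUL needs rd=2 wr=1: WR_PORT; after: ALU=0 MUL=2 MEM=1 BR=1, R=3, W=0
[4] MUL needs rd=2 wr=1: WR_PORT; after: ALU=0 MUL=2 MEM=1 BR=1, R=3, W=0
[5] ALU needs rd=2 wr=1: FU; after: ALU=0 MUL=2 MEM=1 BR=1, R=3, W=0
[6] ALU needs rd=2 wr=1: FU; after: ALU=0 MUL=2 MEM=1 BR=1, R=3, W=0
[7] BR needs rd=0 wr=0: ok; after: ALU=0 MUL=2 MEM=1 BR=0, R=3, W=0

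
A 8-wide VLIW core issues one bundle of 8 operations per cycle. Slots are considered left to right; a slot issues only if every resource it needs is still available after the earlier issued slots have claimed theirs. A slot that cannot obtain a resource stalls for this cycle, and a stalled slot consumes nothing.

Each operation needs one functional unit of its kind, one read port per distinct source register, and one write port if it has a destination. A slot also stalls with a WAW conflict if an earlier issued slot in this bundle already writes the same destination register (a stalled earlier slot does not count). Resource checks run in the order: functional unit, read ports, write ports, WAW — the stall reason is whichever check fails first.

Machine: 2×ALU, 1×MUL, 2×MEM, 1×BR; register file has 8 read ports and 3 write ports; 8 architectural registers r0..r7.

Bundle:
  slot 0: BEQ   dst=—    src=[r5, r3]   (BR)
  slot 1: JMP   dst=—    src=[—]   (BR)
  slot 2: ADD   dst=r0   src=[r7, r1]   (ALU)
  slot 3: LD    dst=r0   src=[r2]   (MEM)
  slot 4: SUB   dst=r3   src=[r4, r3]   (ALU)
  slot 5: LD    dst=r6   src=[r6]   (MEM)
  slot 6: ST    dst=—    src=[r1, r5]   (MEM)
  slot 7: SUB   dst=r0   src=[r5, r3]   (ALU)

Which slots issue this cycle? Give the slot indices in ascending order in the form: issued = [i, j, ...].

issued = [0, 2, 4, 5]

#0 BR src=r5,r3 dispatched  <A:2 Mu:1 Ld:2 B:0 rd:6 wr:3>
#1 BR src=- held:FU  <A:2 Mu:1 Ld:2 B:0 rd:6 wr:3>
#2 ALU src=r7,r1 dispatched  <A:1 Mu:1 Ld:2 B:0 rd:4 wr:2>
#3 MEM src=r2 held:WAW  <A:1 Mu:1 Ld:2 B:0 rd:4 wr:2>
#4 ALU src=r4,r3 dispatched  <A:0 Mu:1 Ld:2 B:0 rd:2 wr:1>
#5 MEM src=r6 dispatched  <A:0 Mu:1 Ld:1 B:0 rd:1 wr:0>
#6 MEM src=r1,r5 held:RD_PORT  <A:0 Mu:1 Ld:1 B:0 rd:1 wr:0>
#7 ALU src=r5,r3 held:FU  <A:0 Mu:1 Ld:1 B:0 rd:1 wr:0>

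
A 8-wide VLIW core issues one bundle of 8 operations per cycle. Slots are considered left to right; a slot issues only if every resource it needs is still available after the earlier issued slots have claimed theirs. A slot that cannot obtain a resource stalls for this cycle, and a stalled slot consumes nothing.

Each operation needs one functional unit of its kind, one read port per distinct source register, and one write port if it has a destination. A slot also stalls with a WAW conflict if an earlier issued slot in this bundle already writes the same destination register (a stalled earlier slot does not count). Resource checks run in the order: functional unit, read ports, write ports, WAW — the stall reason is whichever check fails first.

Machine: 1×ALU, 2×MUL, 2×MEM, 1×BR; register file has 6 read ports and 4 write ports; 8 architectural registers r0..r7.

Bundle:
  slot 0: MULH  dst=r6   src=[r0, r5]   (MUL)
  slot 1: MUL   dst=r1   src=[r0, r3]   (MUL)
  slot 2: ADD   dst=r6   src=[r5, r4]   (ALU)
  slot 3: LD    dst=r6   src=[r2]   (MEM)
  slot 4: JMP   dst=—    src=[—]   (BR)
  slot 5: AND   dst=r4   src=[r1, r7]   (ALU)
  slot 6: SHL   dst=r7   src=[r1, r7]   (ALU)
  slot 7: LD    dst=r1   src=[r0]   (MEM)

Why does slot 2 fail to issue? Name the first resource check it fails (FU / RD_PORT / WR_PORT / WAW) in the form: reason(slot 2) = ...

  0. MUL→r6 ⇒ go  {1A/1Mu/2Ld/1B | 4r 3w}
  1. MUL→r1 ⇒ go  {1A/0Mu/2Ld/1B | 2r 2w}
  2. ALU→r6 ⇒ no(WAW)  {1A/0Mu/2Ld/1B | 2r 2w}
  3. MEM→r6 ⇒ no(WAW)  {1A/0Mu/2Ld/1B | 2r 2w}
  4. BR ⇒ go  {1A/0Mu/2Ld/0B | 2r 2w}
  5. ALU→r4 ⇒ go  {0A/0Mu/2Ld/0B | 0r 1w}
  6. ALU→r7 ⇒ no(FU)  {0A/0Mu/2Ld/0B | 0r 1w}
  7. MEM→r1 ⇒ no(RD_PORT)  {0A/0Mu/2Ld/0B | 0r 1w}

reason(slot 2) = WAW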